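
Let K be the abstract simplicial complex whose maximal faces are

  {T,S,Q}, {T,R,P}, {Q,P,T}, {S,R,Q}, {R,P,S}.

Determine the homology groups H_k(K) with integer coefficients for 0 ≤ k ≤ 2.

H_0 = Z,  H_1 = Z,  H_2 = 0.

K has 5 vertices, 10 edges, 5 triangles.
rank ∂_0 = 0, rank ∂_1 = 4 ⇒ b_0 = 5 − 0 − 4 = 1; all invariant factors of ∂_1 are 1 so no torsion. So H_0 ≅ Z.
rank ∂_1 = 4, rank ∂_2 = 5 ⇒ b_1 = 10 − 4 − 5 = 1; all invariant factors of ∂_2 are 1 so no torsion. So H_1 ≅ Z.
rank ∂_2 = 5, rank ∂_3 = 0 ⇒ b_2 = 5 − 5 − 0 = 0. So H_2 ≅ 0.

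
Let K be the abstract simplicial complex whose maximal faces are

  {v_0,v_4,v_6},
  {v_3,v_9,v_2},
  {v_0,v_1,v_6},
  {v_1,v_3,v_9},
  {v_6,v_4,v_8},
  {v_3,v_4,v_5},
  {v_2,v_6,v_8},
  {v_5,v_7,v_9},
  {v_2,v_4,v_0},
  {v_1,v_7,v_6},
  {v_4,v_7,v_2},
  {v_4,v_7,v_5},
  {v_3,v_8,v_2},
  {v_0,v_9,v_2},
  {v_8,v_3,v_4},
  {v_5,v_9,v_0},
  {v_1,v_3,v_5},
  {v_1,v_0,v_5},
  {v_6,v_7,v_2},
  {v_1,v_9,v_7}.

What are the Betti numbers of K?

b_0 = 1, b_1 = 1, b_2 = 0.

Take the total order v_0 < v_1 < v_2 < v_3 < v_4 < v_5 < v_6 < v_7 < v_8 < v_9 on the vertex set. Then K (dimension 2) consists of the simplices:

  0-simplices (10): [v_0], [v_1], [v_2], [v_3], [v_4], [v_5], [v_6], [v_7], [v_8], [v_9]
  1-simplices (30): (30 of them)
  2-simplices (20): (20 of them)

Hence C_0 ≅ Z^10, C_1 ≅ Z^30, C_2 ≅ Z^20.

Boundary ∂_1: C_1 → C_0 maps an edge to its endpoints' difference, ∂[p,q] = q − p.
The 10×30 boundary matrix has rank 9 and Smith normal form diag(1,1,1,1,1,1,1,1,1).

The boundary map ∂_2: C_2 → C_1 sends each 2-simplex [p,q,r] to [q,r] − [p,r] + [p,q]. For instance
  ∂[v_0,v_4,v_6] = [v_4,v_6] − [v_0,v_6] + [v_0,v_4],
  ∂[v_4,v_5,v_7] = [v_5,v_7] − [v_4,v_7] + [v_4,v_5].
This gives a 30×20 integer matrix of rank 20; reducing to Smith normal form yields diagonal entries (1,1,1,1,1,1,1,1,1,1,1,1,1,1,1,1,1,1,1,2).

Now H_k = ker ∂_k / im ∂_{k+1}, so:

  H_0: rank C_0 − rank ∂_1 = 10 − 9 = 1, and the invariant factors of ∂_1 are all 1, so H_0 = Z.
  H_1: rank ker ∂_1 − rank ∂_2 = (30 − 9) − 20 = 1, and ∂_2 has invariant factor 2 > 1, so H_1 = Z ⊕ Z/2.
  H_2: rank ker ∂_2 − rank ∂_3 = (20 − 20) − 0 = 0, and there is no ∂_3, so H_2 = 0.

Hence the Betti numbers are b_0 = 1, b_1 = 1, b_2 = 0.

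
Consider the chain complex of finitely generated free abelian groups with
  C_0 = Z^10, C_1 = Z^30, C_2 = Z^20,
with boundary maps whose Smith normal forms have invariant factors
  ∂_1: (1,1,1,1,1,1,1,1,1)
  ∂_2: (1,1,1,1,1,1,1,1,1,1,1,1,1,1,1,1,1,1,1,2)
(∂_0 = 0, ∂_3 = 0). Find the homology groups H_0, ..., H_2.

H_0 = Z,  H_1 = Z ⊕ Z/2,  H_2 = 0.

H_0: b_0 = 10 − 0 − 9 = 1; torsion from ∂_1 factors > 1: none. So H_0 = Z.
H_1: b_1 = 30 − 9 − 20 = 1; torsion from ∂_2 factors > 1: [2]. So H_1 = Z ⊕ Z/2.
H_2: b_2 = 20 − 20 − 0 = 0; torsion from ∂_3 factors > 1: none. So H_2 = 0.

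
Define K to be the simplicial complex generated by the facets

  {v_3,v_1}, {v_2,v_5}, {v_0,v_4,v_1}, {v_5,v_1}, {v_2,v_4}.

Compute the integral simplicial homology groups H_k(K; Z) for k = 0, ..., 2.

We work with the vertex ordering v_0 < v_1 < v_2 < v_3 < v_4 < v_5. The simplices of K, each written with vertices in increasing order, are:

  0-simplices (6): [v_0], [v_1], [v_2], [v_3], [v_4], [v_5]
  1-simplices (7): [v_0,v_1], [v_0,v_4], [v_1,v_3], [v_1,v_4], [v_1,v_5], [v_2,v_4], [v_2,v_5]
  2-simplices (1): [v_0,v_1,v_4]

giving chain groups C_0 ≅ Z^6, C_1 ≅ Z^7, C_2 ≅ Z^1.

The boundary map ∂_1: C_1 → C_0 maps an edge to its endpoints' difference, ∂[p,q] = q − p. For instance
  ∂[v_0,v_1] = [v_1] − [v_0].
This gives a 6×7 integer matrix of rank 5; reducing to Smith normal form yields diagonal entries (1,1,1,1,1).

Boundary ∂_2: C_2 → C_1 maps a triangle to the signed sum of its edges. For instance
  ∂[v_0,v_1,v_4] = [v_1,v_4] − [v_0,v_4] + [v_0,v_1].
The 7×1 boundary matrix has rank 1 and Smith normal form diag(1).

Reading off H_k = ker ∂_k / im ∂_{k+1}:

  H_0: rank C_0 − rank ∂_1 = 6 − 5 = 1, and the invariant factors of ∂_1 are all 1, so H_0 = Z.
  H_1: rank ker ∂_1 − rank ∂_2 = (7 − 5) − 1 = 1, and the invariant factors of ∂_2 are all 1, so H_1 = Z.
  H_2: rank ker ∂_2 − rank ∂_3 = (1 − 1) − 0 = 0, and there is no ∂_3, so H_2 = 0.

H_0 ≅ Z,  H_1 ≅ Z,  H_2 = 0.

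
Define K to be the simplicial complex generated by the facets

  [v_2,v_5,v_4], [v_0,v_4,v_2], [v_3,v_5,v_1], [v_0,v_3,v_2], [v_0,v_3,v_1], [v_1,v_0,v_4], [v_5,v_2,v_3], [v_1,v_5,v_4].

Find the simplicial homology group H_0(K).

H_0 = Z.

We work with the vertex ordering v_0 < v_1 < v_2 < v_3 < v_4 < v_5. The simplices of K, each written with vertices in increasing order, are:

  0-simplices (6): [v_0], [v_1], [v_2], [v_3], [v_4], [v_5]
  1-simplices (12): [v_0,v_1], [v_0,v_2], [v_0,v_3], [v_0,v_4], [v_1,v_3], [v_1,v_4], [v_1,v_5], [v_2,v_3], [v_2,v_4], [v_2,v_5], [v_3,v_5], [v_4,v_5]
  2-simplices (8): [v_0,v_1,v_3], [v_0,v_1,v_4], [v_0,v_2,v_3], [v_0,v_2,v_4], [v_1,v_3,v_5], [v_1,v_4,v_5], [v_2,v_3,v_5], [v_2,v_4,v_5]

giving chain groups C_0 ≅ Z^6, C_1 ≅ Z^12, C_2 ≅ Z^8.

Boundary ∂_1: C_1 → C_0 is given by ∂[p,q] = [q] − [p].
The 6×12 boundary matrix has rank 5 and Smith normal form diag(1,1,1,1,1).

The boundary map ∂_2: C_2 → C_1 acts by ∂[p,q,r] = [q,r] − [p,r] + [p,q]. For instance
  ∂[v_2,v_3,v_5] = [v_3,v_5] − [v_2,v_5] + [v_2,v_3],
  ∂[v_0,v_2,v_3] = [v_2,v_3] − [v_0,v_3] + [v_0,v_2].
As a 12×8 matrix over Z this has rank 7, with invariant factors (1,1,1,1,1,1,1).

Computing H_k = (kernel of ∂_k) / (image of ∂_{k+1}):

  H_0: rank C_0 − rank ∂_1 = 6 − 5 = 1, and the invariant factors of ∂_1 are all 1, so H_0 = Z.

(K is a triangulation of the 2-sphere S^2.)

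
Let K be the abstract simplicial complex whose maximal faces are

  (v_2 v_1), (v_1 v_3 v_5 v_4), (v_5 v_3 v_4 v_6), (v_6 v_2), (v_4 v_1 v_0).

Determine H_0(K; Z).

H_0 ≅ Z.

Order the vertices as v_0 < v_1 < v_2 < v_3 < v_4 < v_5 < v_6. Listing each simplex with vertices in this order, K has dimension 3 with simplices:

  0-simplices (7): [v_0], [v_1], [v_2], [v_3], [v_4], [v_5], [v_6]
  1-simplices (13): [v_0,v_1], [v_0,v_4], [v_1,v_2], [v_1,v_3], [v_1,v_4], [v_1,v_5], [v_2,v_6], [v_3,v_4], [v_3,v_5], [v_3,v_6], [v_4,v_5], [v_4,v_6], [v_5,v_6]
  2-simplices (8): [v_0,v_1,v_4], [v_1,v_3,v_4], [v_1,v_3,v_5], [v_1,v_4,v_5], [v_3,v_4,v_5], [v_3,v_4,v_6], [v_3,v_5,v_6], [v_4,v_5,v_6]
  3-simplices (2): [v_1,v_3,v_4,v_5], [v_3,v_4,v_5,v_6]

giving chain groups C_0 ≅ Z^7, C_1 ≅ Z^13, C_2 ≅ Z^8, C_3 ≅ Z^2.

∂_1: C_1 → C_0 maps an edge to its endpoints' difference, ∂[p,q] = q − p. For instance
  ∂[v_5,v_6] = [v_6] − [v_5].
The 7×13 boundary matrix has rank 6 and Smith normal form diag(1,1,1,1,1,1).

The boundary map ∂_2: C_2 → C_1 acts by ∂[p,q,r] = [q,r] − [p,r] + [p,q]. For instance
  ∂[v_1,v_4,v_5] = [v_4,v_5] − [v_1,v_5] + [v_1,v_4],
  ∂[v_1,v_3,v_4] = [v_3,v_4] − [v_1,v_4] + [v_1,v_3].
As a 13×8 matrix over Z this has rank 6, with invariant factors (1,1,1,1,1,1).

Boundary ∂_3: C_3 → C_2 sends each 3-simplex σ to the alternating sum Σ_i (−1)^i (σ with its i-th vertex removed). For instance
  ∂[v_3,v_4,v_5,v_6] = [v_4,v_5,v_6] − [v_3,v_5,v_6] + [v_3,v_4,v_6] − [v_3,v_4,v_5],
  ∂[v_1,v_3,v_4,v_5] = [v_3,v_4,v_5] − [v_1,v_4,v_5] + [v_1,v_3,v_5] − [v_1,v_3,v_4].
The 8×2 boundary matrix has rank 2 and Smith normal form diag(1,1).

Now H_k = ker ∂_k / im ∂_{k+1}, so:

  H_0: rank C_0 − rank ∂_1 = 7 − 6 = 1, and the invariant factors of ∂_1 are all 1, so H_0 = Z.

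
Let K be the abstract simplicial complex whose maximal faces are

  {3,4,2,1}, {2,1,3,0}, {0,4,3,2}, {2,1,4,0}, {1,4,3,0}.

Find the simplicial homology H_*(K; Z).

H_0 ≅ Z,  H_1 = 0,  H_2 = 0,  H_3 ≅ Z.

Fix the vertex order 0 < 1 < 2 < 3 < 4 and write every simplex with vertices in increasing order. Then dim K = 3 and the simplices of K are:

  0-simplices (5): [0], [1], [2], [3], [4]
  1-simplices (10): [0,1], [0,2], [0,3], [0,4], [1,2], [1,3], [1,4], [2,3], [2,4], [3,4]
  2-simplices (10): [0,1,2], [0,1,3], [0,1,4], [0,2,3], [0,2,4], [0,3,4], [1,2,3], [1,2,4], [1,3,4], [2,3,4]
  3-simplices (5): [0,1,2,3], [0,1,2,4], [0,1,3,4], [0,2,3,4], [1,2,3,4]

so the chain groups are C_0 ≅ Z^5, C_1 ≅ Z^10, C_2 ≅ Z^10, C_3 ≅ Z^5.

Boundary ∂_1: C_1 → C_0 sends each edge [p,q] (with p < q) to q − p. For instance
  ∂[0,2] = [2] − [0].
The resulting 5×10 matrix has rank 4, and its Smith normal form has invariant factors (1,1,1,1).

Boundary ∂_2: C_2 → C_1 acts by ∂[p,q,r] = [q,r] − [p,r] + [p,q]. For instance
  ∂[1,3,4] = [3,4] − [1,4] + [1,3],
  ∂[0,1,2] = [1,2] − [0,2] + [0,1].
The resulting 10×10 matrix has rank 6, and its Smith normal form has invariant factors (1,1,1,1,1,1).

∂_3: C_3 → C_2 sends each 3-simplex σ to the alternating sum Σ_i (−1)^i (σ with its i-th vertex removed). For instance
  ∂[1,2,3,4] = [2,3,4] − [1,3,4] + [1,2,4] − [1,2,3],
  ∂[0,1,2,3] = [1,2,3] − [0,2,3] + [0,1,3] − [0,1,2].
The resulting 10×5 matrix has rank 4, and its Smith normal form has invariant factors (1,1,1,1).

Reading off H_k = ker ∂_k / im ∂_{k+1}:

  H_0: rank C_0 − rank ∂_1 = 5 − 4 = 1, and the invariant factors of ∂_1 are all 1, so H_0 ≅ Z.
  H_1: rank ker ∂_1 − rank ∂_2 = (10 − 4) − 6 = 0, and the invariant factors of ∂_2 are all 1, so H_1 ≅ 0.
  H_2: rank ker ∂_2 − rank ∂_3 = (10 − 6) − 4 = 0, and the invariant factors of ∂_3 are all 1, so H_2 ≅ 0.
  H_3: rank ker ∂_3 − rank ∂_4 = (5 − 4) − 0 = 1, and there is no ∂_4, so H_3 ≅ Z.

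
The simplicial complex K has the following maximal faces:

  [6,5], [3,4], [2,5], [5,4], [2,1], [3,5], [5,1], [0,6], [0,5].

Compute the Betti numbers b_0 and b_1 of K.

Fix the vertex order 0 < 1 < 2 < 3 < 4 < 5 < 6 and write every simplex with vertices in increasing order. Then dim K = 1 and the simplices of K are:

  0-simplices (7): [0], [1], [2], [3], [4], [5], [6]
  1-simplices (9): [0,5], [0,6], [1,2], [1,5], [2,5], [3,4], [3,5], [4,5], [5,6]

giving chain groups C_0 ≅ Z^7, C_1 ≅ Z^9.

Boundary ∂_1: C_1 → C_0 sends each edge [p,q] (with p < q) to q − p.
As a 7×9 matrix over Z this has rank 6, with invariant factors (1,1,1,1,1,1).

From H_k ≅ ker(∂_k) / im(∂_{k+1}) we obtain:

  H_0: rank C_0 − rank ∂_1 = 7 − 6 = 1, and the invariant factors of ∂_1 are all 1, so H_0 ≅ Z.
  H_1: rank ker ∂_1 − rank ∂_2 = (9 − 6) − 0 = 3, and there is no ∂_2, so H_1 ≅ Z^3.

As a check, the Euler characteristic is 7 − 9 = -2, which agrees with 1 − 3 = -2.

Hence the Betti numbers are b_0 = 1, b_1 = 3.

b_0 = 1, b_1 = 3.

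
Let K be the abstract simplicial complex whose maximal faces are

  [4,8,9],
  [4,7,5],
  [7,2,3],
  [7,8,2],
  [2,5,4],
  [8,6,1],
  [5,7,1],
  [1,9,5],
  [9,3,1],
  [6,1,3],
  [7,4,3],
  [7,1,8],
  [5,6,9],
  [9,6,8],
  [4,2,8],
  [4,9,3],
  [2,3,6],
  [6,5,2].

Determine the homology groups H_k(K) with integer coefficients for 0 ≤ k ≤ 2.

Fix the vertex order 1 < 2 < 3 < 4 < 5 < 6 < 7 < 8 < 9 and write every simplex with vertices in increasing order. Then dim K = 2 and the simplices of K are:

  0-simplices (9): [1], [2], [3], [4], [5], [6], [7], [8], [9]
  1-simplices (27): (27 of them)
  2-simplices (18): [1,3,6], [1,3,9], [1,5,7], [1,5,9], [1,6,8], [1,7,8], [2,3,6], [2,3,7], [2,4,5], [2,4,8], [2,5,6], [2,7,8], [3,4,7], [3,4,9], [4,5,7], [4,8,9], [5,6,9], [6,8,9]

so the chain groups are C_0 ≅ Z^9, C_1 ≅ Z^27, C_2 ≅ Z^18.

Boundary ∂_1: C_1 → C_0 maps an edge to its endpoints' difference, ∂[p,q] = q − p. For instance
  ∂[3,9] = [9] − [3].
This gives a 9×27 integer matrix of rank 8; reducing to Smith normal form yields diagonal entries (1,1,1,1,1,1,1,1).

The boundary map ∂_2: C_2 → C_1 acts by ∂[p,q,r] = [q,r] − [p,r] + [p,q]. For instance
  ∂[1,3,6] = [3,6] − [1,6] + [1,3],
  ∂[1,3,9] = [3,9] − [1,9] + [1,3].
As a 27×18 matrix over Z this has rank 18, with invariant factors (1,1,1,1,1,1,1,1,1,1,1,1,1,1,1,1,1,2).

Reading off H_k = ker ∂_k / im ∂_{k+1}:

  H_0: rank C_0 − rank ∂_1 = 9 − 8 = 1, and the invariant factors of ∂_1 are all 1, so H_0 ≅ Z.
  H_1: rank ker ∂_1 − rank ∂_2 = (27 − 8) − 18 = 1, and ∂_2 has invariant factor 2 > 1, so H_1 ≅ Z × Z/2.
  H_2: rank ker ∂_2 − rank ∂_3 = (18 − 18) − 0 = 0, and there is no ∂_3, so H_2 ≅ 0.

H_0 ≅ Z,  H_1 ≅ Z × Z/2,  H_2 = 0.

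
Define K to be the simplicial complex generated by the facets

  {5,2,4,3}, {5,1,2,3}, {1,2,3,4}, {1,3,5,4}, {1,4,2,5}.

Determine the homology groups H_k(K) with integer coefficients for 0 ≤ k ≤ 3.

H_0 = Z,  H_1 = 0,  H_2 = 0,  H_3 = Z.

K has 5 vertices, 10 edges, 10 triangles, 5 3-simplices.
rank ∂_0 = 0, rank ∂_1 = 4 ⇒ b_0 = 5 − 0 − 4 = 1; all invariant factors of ∂_1 are 1 so no torsion. So H_0 ≅ Z.
rank ∂_1 = 4, rank ∂_2 = 6 ⇒ b_1 = 10 − 4 − 6 = 0; all invariant factors of ∂_2 are 1 so no torsion. So H_1 ≅ 0.
rank ∂_2 = 6, rank ∂_3 = 4 ⇒ b_2 = 10 − 6 − 4 = 0; all invariant factors of ∂_3 are 1 so no torsion. So H_2 ≅ 0.
rank ∂_3 = 4, rank ∂_4 = 0 ⇒ b_3 = 5 − 4 − 0 = 1. So H_3 ≅ Z.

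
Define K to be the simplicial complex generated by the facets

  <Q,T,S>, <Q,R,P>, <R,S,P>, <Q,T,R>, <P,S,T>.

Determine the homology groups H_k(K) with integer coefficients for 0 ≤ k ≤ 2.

H_0 ≅ Z,  H_1 ≅ Z,  H_2 = 0.

Take the total order P < Q < R < S < T on the vertex set. Then K (dimension 2) consists of the simplices:

  0-simplices (5): P, Q, R, S, T
  1-simplices (10): PQ, PR, PS, PT, QR, QS, QT, RS, RT, ST
  2-simplices (5): PQR, PRS, PST, QRT, QST

so the chain groups are C_0 ≅ Z^5, C_1 ≅ Z^10, C_2 ≅ Z^5.

Boundary ∂_1: C_1 → C_0 sends each edge [p,q] (with p < q) to q − p.
This gives a 5×10 integer matrix of rank 4; reducing to Smith normal form yields diagonal entries (1,1,1,1).

The boundary map ∂_2: C_2 → C_1 sends each 2-simplex [p,q,r] to [q,r] − [p,r] + [p,q]. For instance
  ∂QST = ST − QT + QS,
  ∂PRS = RS − PS + PR.
This gives a 10×5 integer matrix of rank 5; reducing to Smith normal form yields diagonal entries (1,1,1,1,1).

Computing H_k = (kernel of ∂_k) / (image of ∂_{k+1}):

  H_0: rank C_0 − rank ∂_1 = 5 − 4 = 1, and the invariant factors of ∂_1 are all 1, so H_0 = Z.
  H_1: rank ker ∂_1 − rank ∂_2 = (10 − 4) − 5 = 1, and the invariant factors of ∂_2 are all 1, so H_1 = Z.
  H_2: rank ker ∂_2 − rank ∂_3 = (5 − 5) − 0 = 0, and there is no ∂_3, so H_2 = 0.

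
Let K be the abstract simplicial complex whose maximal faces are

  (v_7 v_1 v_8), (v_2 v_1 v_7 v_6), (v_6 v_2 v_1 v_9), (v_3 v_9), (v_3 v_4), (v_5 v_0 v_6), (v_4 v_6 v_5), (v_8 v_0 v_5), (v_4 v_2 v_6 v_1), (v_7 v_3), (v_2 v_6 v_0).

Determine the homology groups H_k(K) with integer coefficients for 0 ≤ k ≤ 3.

H_0 ≅ Z,  H_1 ≅ Z^3,  H_2 = 0,  H_3 = 0.

Order the vertices as v_0 < v_1 < v_2 < v_3 < v_4 < v_5 < v_6 < v_7 < v_8 < v_9. Listing each simplex with vertices in this order, K has dimension 3 with simplices:

  0-simplices (10): [v_0], [v_1], [v_2], [v_3], [v_4], [v_5], [v_6], [v_7], [v_8], [v_9]
  1-simplices (24): (24 of them)
  2-simplices (15): (15 of them)
  3-simplices (3): [v_1,v_2,v_4,v_6], [v_1,v_2,v_6,v_7], [v_1,v_2,v_6,v_9]

giving chain groups C_0 ≅ Z^10, C_1 ≅ Z^24, C_2 ≅ Z^15, C_3 ≅ Z^3.

Boundary ∂_1: C_1 → C_0 sends each edge [p,q] (with p < q) to q − p. For instance
  ∂[v_3,v_9] = [v_9] − [v_3].
This gives a 10×24 integer matrix of rank 9; reducing to Smith normal form yields diagonal entries (1,1,1,1,1,1,1,1,1).

Boundary ∂_2: C_2 → C_1 acts by ∂[p,q,r] = [q,r] − [p,r] + [p,q]. For instance
  ∂[v_1,v_2,v_7] = [v_2,v_7] − [v_1,v_7] + [v_1,v_2],
  ∂[v_1,v_2,v_6] = [v_2,v_6] − [v_1,v_6] + [v_1,v_2].
The 24×15 boundary matrix has rank 12 and Smith normal form diag(1,1,1,1,1,1,1,1,1,1,1,1).

Boundary ∂_3: C_3 → C_2 sends each 3-simplex σ to the alternating sum Σ_i (−1)^i (σ with its i-th vertex removed). For instance
  ∂[v_1,v_2,v_6,v_7] = [v_2,v_6,v_7] − [v_1,v_6,v_7] + [v_1,v_2,v_7] − [v_1,v_2,v_6],
  ∂[v_1,v_2,v_4,v_6] = [v_2,v_4,v_6] − [v_1,v_4,v_6] + [v_1,v_2,v_6] − [v_1,v_2,v_4].
The resulting 15×3 matrix has rank 3, and its Smith normal form has invariant factors (1,1,1).

Computing H_k = (kernel of ∂_k) / (image of ∂_{k+1}):

  H_0: rank C_0 − rank ∂_1 = 10 − 9 = 1, and the invariant factors of ∂_1 are all 1, so H_0 ≅ Z.
  H_1: rank ker ∂_1 − rank ∂_2 = (24 − 9) − 12 = 3, and the invariant factors of ∂_2 are all 1, so H_1 ≅ Z^3.
  H_2: rank ker ∂_2 − rank ∂_3 = (15 − 12) − 3 = 0, and the invariant factors of ∂_3 are all 1, so H_2 ≅ 0.
  H_3: rank ker ∂_3 − rank ∂_4 = (3 − 3) − 0 = 0, and there is no ∂_4, so H_3 ≅ 0.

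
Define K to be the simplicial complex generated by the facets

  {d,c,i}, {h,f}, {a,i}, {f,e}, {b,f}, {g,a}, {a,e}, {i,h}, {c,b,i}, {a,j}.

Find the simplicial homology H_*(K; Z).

Fix the vertex order a < b < c < d < e < f < g < h < i < j and write every simplex with vertices in increasing order. Then dim K = 2 and the simplices of K are:

  0-simplices (10): a, b, c, d, e, f, g, h, i, j
  1-simplices (13): ae, ag, ai, aj, bc, bf, bi, cd, ci, di, ef, fh, hi
  2-simplices (2): bci, cdi

so the chain groups are C_0 ≅ Z^10, C_1 ≅ Z^13, C_2 ≅ Z^2.

The boundary map ∂_1: C_1 → C_0 is given by ∂[p,q] = [q] − [p]. For instance
  ∂ae = e − a.
The 10×13 boundary matrix has rank 9 and Smith normal form diag(1,1,1,1,1,1,1,1,1).

Boundary ∂_2: C_2 → C_1 acts by ∂[p,q,r] = [q,r] − [p,r] + [p,q]. For instance
  ∂cdi = di − ci + cd,
  ∂bci = ci − bi + bc.
As a 13×2 matrix over Z this has rank 2, with invariant factors (1,1).

From H_k ≅ ker(∂_k) / im(∂_{k+1}) we obtain:

  H_0: rank C_0 − rank ∂_1 = 10 − 9 = 1, and the invariant factors of ∂_1 are all 1, so H_0 = Z.
  H_1: rank ker ∂_1 − rank ∂_2 = (13 − 9) − 2 = 2, and the invariant factors of ∂_2 are all 1, so H_1 = Z^2.
  H_2: rank ker ∂_2 − rank ∂_3 = (2 − 2) − 0 = 0, and there is no ∂_3, so H_2 = 0.

As a check, the Euler characteristic is 10 − 13 + 2 = -1, which agrees with 1 − 2 + 0 = -1.

H_0 ≅ Z,  H_1 ≅ Z^2,  H_2 = 0.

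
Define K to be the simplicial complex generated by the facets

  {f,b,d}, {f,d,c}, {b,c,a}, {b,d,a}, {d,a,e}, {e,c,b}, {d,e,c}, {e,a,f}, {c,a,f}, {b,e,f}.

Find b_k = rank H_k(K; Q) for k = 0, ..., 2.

b_0 = 1, b_1 = 0, b_2 = 0.

Order the vertices as a < b < c < d < e < f. Listing each simplex with vertices in this order, K has dimension 2 with simplices:

  0-simplices (6): a, b, c, d, e, f
  1-simplices (15): ab, ac, ad, ae, af, bc, bd, be, bf, cd, ce, cf, de, df, ef
  2-simplices (10): abc, abd, acf, ade, aef, bce, bdf, bef, cde, cdf

Hence C_0 ≅ Z^6, C_1 ≅ Z^15, C_2 ≅ Z^10.

Boundary ∂_1: C_1 → C_0 sends each edge [p,q] (with p < q) to q − p.
This gives a 6×15 integer matrix of rank 5; reducing to Smith normal form yields diagonal entries (1,1,1,1,1).

Boundary ∂_2: C_2 → C_1 acts by ∂[p,q,r] = [q,r] − [p,r] + [p,q]. For instance
  ∂cde = de − ce + cd,
  ∂bce = ce − be + bc.
The 15×10 boundary matrix has rank 10 and Smith normal form diag(1,1,1,1,1,1,1,1,1,2).

Now H_k = ker ∂_k / im ∂_{k+1}, so:

  H_0: rank C_0 − rank ∂_1 = 6 − 5 = 1, and the invariant factors of ∂_1 are all 1, so H_0 ≅ Z.
  H_1: rank ker ∂_1 − rank ∂_2 = (15 − 5) − 10 = 0, and ∂_2 has invariant factor 2 > 1, so H_1 ≅ Z/2.
  H_2: rank ker ∂_2 − rank ∂_3 = (10 − 10) − 0 = 0, and there is no ∂_3, so H_2 ≅ 0.

Hence the Betti numbers are b_0 = 1, b_1 = 0, b_2 = 0.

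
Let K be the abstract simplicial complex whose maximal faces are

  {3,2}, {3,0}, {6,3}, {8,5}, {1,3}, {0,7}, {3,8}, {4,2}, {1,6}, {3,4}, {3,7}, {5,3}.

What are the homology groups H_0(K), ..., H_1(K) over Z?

Fix the vertex order 0 < 1 < 2 < 3 < 4 < 5 < 6 < 7 < 8 and write every simplex with vertices in increasing order. Then dim K = 1 and the simplices of K are:

  0-simplices (9): [0], [1], [2], [3], [4], [5], [6], [7], [8]
  1-simplices (12): [0,3], [0,7], [1,3], [1,6], [2,3], [2,4], [3,4], [3,5], [3,6], [3,7], [3,8], [5,8]

Hence C_0 ≅ Z^9, C_1 ≅ Z^12.

∂_1: C_1 → C_0 sends each edge [p,q] (with p < q) to q − p. For instance
  ∂[3,4] = [4] − [3].
The 9×12 boundary matrix has rank 8 and Smith normal form diag(1,1,1,1,1,1,1,1).

Reading off H_k = ker ∂_k / im ∂_{k+1}:

  H_0: rank C_0 − rank ∂_1 = 9 − 8 = 1, and the invariant factors of ∂_1 are all 1, so H_0 ≅ Z.
  H_1: rank ker ∂_1 − rank ∂_2 = (12 − 8) − 0 = 4, and there is no ∂_2, so H_1 ≅ Z^4.

H_0 = Z,  H_1 = Z^4.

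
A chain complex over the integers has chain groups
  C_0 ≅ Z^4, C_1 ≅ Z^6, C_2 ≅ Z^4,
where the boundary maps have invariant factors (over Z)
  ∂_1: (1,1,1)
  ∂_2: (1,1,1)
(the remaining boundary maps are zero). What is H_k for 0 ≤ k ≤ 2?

H_0 = Z,  H_1 = 0,  H_2 = Z.

H_0: b_0 = 4 − 0 − 3 = 1; torsion from ∂_1 factors > 1: none. So H_0 = Z.
H_1: b_1 = 6 − 3 − 3 = 0; torsion from ∂_2 factors > 1: none. So H_1 = 0.
H_2: b_2 = 4 − 3 − 0 = 1; torsion from ∂_3 factors > 1: none. So H_2 = Z.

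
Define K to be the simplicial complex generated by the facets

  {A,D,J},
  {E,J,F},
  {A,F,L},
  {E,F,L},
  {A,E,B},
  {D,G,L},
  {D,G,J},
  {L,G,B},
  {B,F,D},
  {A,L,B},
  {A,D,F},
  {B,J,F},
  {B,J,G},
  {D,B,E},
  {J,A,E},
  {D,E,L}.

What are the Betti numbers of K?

Order the vertices as A < B < D < E < F < G < J < L. Listing each simplex with vertices in this order, K has dimension 2 with simplices:

  0-simplices (8): A, B, D, E, F, G, J, L
  1-simplices (24): AB, AD, AE, AF, AJ, AL, BD, BE, BF, BG, BJ, BL, DE, DF, DG, DJ, DL, EF, EJ, EL, FJ, FL, GJ, GL
  2-simplices (16): ABE, ABL, ADF, ADJ, AEJ, AFL, BDE, BDF, BFJ, BGJ, BGL, DEL, DGJ, DGL, EFJ, EFL

giving chain groups C_0 ≅ Z^8, C_1 ≅ Z^24, C_2 ≅ Z^16.

Boundary ∂_1: C_1 → C_0 maps an edge to its endpoints' difference, ∂[p,q] = q − p. For instance
  ∂AF = F − A.
The resulting 8×24 matrix has rank 7, and its Smith normal form has invariant factors (1,1,1,1,1,1,1).

∂_2: C_2 → C_1 sends each 2-simplex [p,q,r] to [q,r] − [p,r] + [p,q]. For instance
  ∂EFL = FL − EL + EF,
  ∂AEJ = EJ − AJ + AE.
This gives a 24×16 integer matrix of rank 15; reducing to Smith normal form yields diagonal entries (1,1,1,1,1,1,1,1,1,1,1,1,1,1,1).

Reading off H_k = ker ∂_k / im ∂_{k+1}:

  H_0: rank C_0 − rank ∂_1 = 8 − 7 = 1, and the invariant factors of ∂_1 are all 1, so H_0 = Z.
  H_1: rank ker ∂_1 − rank ∂_2 = (24 − 7) − 15 = 2, and the invariant factors of ∂_2 are all 1, so H_1 = Z^2.
  H_2: rank ker ∂_2 − rank ∂_3 = (16 − 15) − 0 = 1, and there is no ∂_3, so H_2 = Z.

As a check, the Euler characteristic is 8 − 24 + 16 = 0, which agrees with 1 − 2 + 1 = 0.

Hence the Betti numbers are b_0 = 1, b_1 = 2, b_2 = 1.

b_0 = 1, b_1 = 2, b_2 = 1.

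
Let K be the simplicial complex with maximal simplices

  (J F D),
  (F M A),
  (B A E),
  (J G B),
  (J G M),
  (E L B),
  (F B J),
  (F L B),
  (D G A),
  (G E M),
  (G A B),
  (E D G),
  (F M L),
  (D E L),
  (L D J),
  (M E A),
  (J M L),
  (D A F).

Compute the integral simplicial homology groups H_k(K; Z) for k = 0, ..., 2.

H_0 = Z,  H_1 = Z ⊕ Z_2,  H_2 = 0.

K has 9 vertices, 27 edges, 18 triangles.
rank ∂_0 = 0, rank ∂_1 = 8 ⇒ b_0 = 9 − 0 − 8 = 1; all invariant factors of ∂_1 are 1 so no torsion. So H_0 ≅ Z.
rank ∂_1 = 8, rank ∂_2 = 18 ⇒ b_1 = 27 − 8 − 18 = 1; ∂_2 has invariant factor(s) [2] giving torsion. So H_1 ≅ Z ⊕ Z_2.
rank ∂_2 = 18, rank ∂_3 = 0 ⇒ b_2 = 18 − 18 − 0 = 0. So H_2 ≅ 0.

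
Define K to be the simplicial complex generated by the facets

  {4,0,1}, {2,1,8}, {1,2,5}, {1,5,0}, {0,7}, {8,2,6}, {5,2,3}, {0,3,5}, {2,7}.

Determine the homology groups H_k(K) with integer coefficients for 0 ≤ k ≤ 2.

Order the vertices as 0 < 1 < 2 < 3 < 4 < 5 < 6 < 7 < 8. Listing each simplex with vertices in this order, K has dimension 2 with simplices:

  0-simplices (9): [0], [1], [2], [3], [4], [5], [6], [7], [8]
  1-simplices (16): [0,1], [0,3], [0,4], [0,5], [0,7], [1,2], [1,4], [1,5], [1,8], [2,3], [2,5], [2,6], [2,7], [2,8], [3,5], [6,8]
  2-simplices (7): [0,1,4], [0,1,5], [0,3,5], [1,2,5], [1,2,8], [2,3,5], [2,6,8]

giving chain groups C_0 ≅ Z^9, C_1 ≅ Z^16, C_2 ≅ Z^7.

Boundary ∂_1: C_1 → C_0 is given by ∂[p,q] = [q] − [p]. For instance
  ∂[0,4] = [4] − [0].
As a 9×16 matrix over Z this has rank 8, with invariant factors (1,1,1,1,1,1,1,1).

∂_2: C_2 → C_1 sends each 2-simplex [p,q,r] to [q,r] − [p,r] + [p,q]. For instance
  ∂[0,1,5] = [1,5] − [0,5] + [0,1],
  ∂[0,1,4] = [1,4] − [0,4] + [0,1].
This gives a 16×7 integer matrix of rank 7; reducing to Smith normal form yields diagonal entries (1,1,1,1,1,1,1).

From H_k ≅ ker(∂_k) / im(∂_{k+1}) we obtain:

  H_0: rank C_0 − rank ∂_1 = 9 − 8 = 1, and the invariant factors of ∂_1 are all 1, so H_0 = Z.
  H_1: rank ker ∂_1 − rank ∂_2 = (16 − 8) − 7 = 1, and the invariant factors of ∂_2 are all 1, so H_1 = Z.
  H_2: rank ker ∂_2 − rank ∂_3 = (7 − 7) − 0 = 0, and there is no ∂_3, so H_2 = 0.

H_0 = Z,  H_1 = Z,  H_2 = 0.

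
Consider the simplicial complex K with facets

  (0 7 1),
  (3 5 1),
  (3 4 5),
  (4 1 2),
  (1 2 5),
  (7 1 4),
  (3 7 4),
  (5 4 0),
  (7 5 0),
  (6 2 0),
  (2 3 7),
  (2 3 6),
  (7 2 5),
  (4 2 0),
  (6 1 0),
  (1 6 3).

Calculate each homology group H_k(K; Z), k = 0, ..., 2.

Order the vertices as 0 < 1 < 2 < 3 < 4 < 5 < 6 < 7. Listing each simplex with vertices in this order, K has dimension 2 with simplices:

  0-simplices (8): [0], [1], [2], [3], [4], [5], [6], [7]
  1-simplices (24): (24 of them)
  2-simplices (16): [0,1,6], [0,1,7], [0,2,4], [0,2,6], [0,4,5], [0,5,7], [1,2,4], [1,2,5], [1,3,5], [1,3,6], [1,4,7], [2,3,6], [2,3,7], [2,5,7], [3,4,5], [3,4,7]

Hence C_0 ≅ Z^8, C_1 ≅ Z^24, C_2 ≅ Z^16.

Boundary ∂_1: C_1 → C_0 maps an edge to its endpoints' difference, ∂[p,q] = q − p. For instance
  ∂[1,5] = [5] − [1].
The resulting 8×24 matrix has rank 7, and its Smith normal form has invariant factors (1,1,1,1,1,1,1).

∂_2: C_2 → C_1 sends each 2-simplex [p,q,r] to [q,r] − [p,r] + [p,q]. For instance
  ∂[2,3,6] = [3,6] − [2,6] + [2,3],
  ∂[0,2,6] = [2,6] − [0,6] + [0,2].
This gives a 24×16 integer matrix of rank 15; reducing to Smith normal form yields diagonal entries (1,1,1,1,1,1,1,1,1,1,1,1,1,1,1).

Now H_k = ker ∂_k / im ∂_{k+1}, so:

  H_0: rank C_0 − rank ∂_1 = 8 − 7 = 1, and the invariant factors of ∂_1 are all 1, so H_0 ≅ Z.
  H_1: rank ker ∂_1 − rank ∂_2 = (24 − 7) − 15 = 2, and the invariant factors of ∂_2 are all 1, so H_1 ≅ Z^2.
  H_2: rank ker ∂_2 − rank ∂_3 = (16 − 15) − 0 = 1, and there is no ∂_3, so H_2 ≅ Z.

As a check, the Euler characteristic is 8 − 24 + 16 = 0, which agrees with 1 − 2 + 1 = 0.
(K is a triangulation of the torus T^2.)

H_0 ≅ Z,  H_1 ≅ Z^2,  H_2 ≅ Z.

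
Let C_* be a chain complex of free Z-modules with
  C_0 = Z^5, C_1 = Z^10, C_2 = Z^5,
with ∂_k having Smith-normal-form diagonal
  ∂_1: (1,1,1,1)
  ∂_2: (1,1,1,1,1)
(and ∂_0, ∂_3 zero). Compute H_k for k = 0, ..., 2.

H_0 ≅ Z,  H_1 ≅ Z,  H_2 = 0.

H_0: b_0 = 5 − 0 − 4 = 1; torsion from ∂_1 factors > 1: none. So H_0 ≅ Z.
H_1: b_1 = 10 − 4 − 5 = 1; torsion from ∂_2 factors > 1: none. So H_1 ≅ Z.
H_2: b_2 = 5 − 5 − 0 = 0; torsion from ∂_3 factors > 1: none. So H_2 ≅ 0.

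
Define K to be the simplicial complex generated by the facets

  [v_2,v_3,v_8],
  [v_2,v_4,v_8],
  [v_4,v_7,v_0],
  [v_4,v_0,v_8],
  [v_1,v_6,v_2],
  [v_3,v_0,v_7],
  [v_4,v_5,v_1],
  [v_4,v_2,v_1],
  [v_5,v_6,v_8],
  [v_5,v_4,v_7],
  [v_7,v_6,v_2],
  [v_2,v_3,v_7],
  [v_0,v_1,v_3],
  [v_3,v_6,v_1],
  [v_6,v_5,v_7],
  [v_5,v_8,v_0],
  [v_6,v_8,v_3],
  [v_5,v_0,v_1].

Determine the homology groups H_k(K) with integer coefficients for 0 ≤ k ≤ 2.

Take the total order v_0 < v_1 < v_2 < v_3 < v_4 < v_5 < v_6 < v_7 < v_8 on the vertex set. Then K (dimension 2) consists of the simplices:

  0-simplices (9): [v_0], [v_1], [v_2], [v_3], [v_4], [v_5], [v_6], [v_7], [v_8]
  1-simplices (27): (27 of them)
  2-simplices (18): (18 of them)

giving chain groups C_0 ≅ Z^9, C_1 ≅ Z^27, C_2 ≅ Z^18.

∂_1: C_1 → C_0 maps an edge to its endpoints' difference, ∂[p,q] = q − p. For instance
  ∂[v_0,v_8] = [v_8] − [v_0].
The resulting 9×27 matrix has rank 8, and its Smith normal form has invariant factors (1,1,1,1,1,1,1,1).

Boundary ∂_2: C_2 → C_1 acts by ∂[p,q,r] = [q,r] − [p,r] + [p,q]. For instance
  ∂[v_4,v_5,v_7] = [v_5,v_7] − [v_4,v_7] + [v_4,v_5],
  ∂[v_0,v_3,v_7] = [v_3,v_7] − [v_0,v_7] + [v_0,v_3].
As a 27×18 matrix over Z this has rank 18, with invariant factors (1,1,1,1,1,1,1,1,1,1,1,1,1,1,1,1,1,2).

Now H_k = ker ∂_k / im ∂_{k+1}, so:

  H_0: rank C_0 − rank ∂_1 = 9 − 8 = 1, and the invariant factors of ∂_1 are all 1, so H_0 ≅ Z.
  H_1: rank ker ∂_1 − rank ∂_2 = (27 − 8) − 18 = 1, and ∂_2 has invariant factor 2 > 1, so H_1 ≅ Z ⊕ Z_2.
  H_2: rank ker ∂_2 − rank ∂_3 = (18 − 18) − 0 = 0, and there is no ∂_3, so H_2 ≅ 0.

H_0 = Z,  H_1 = Z ⊕ Z_2,  H_2 = 0.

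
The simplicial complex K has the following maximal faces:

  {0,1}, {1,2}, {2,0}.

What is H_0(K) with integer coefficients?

H_0 ≅ Z.

Order the vertices as 0 < 1 < 2. Listing each simplex with vertices in this order, K has dimension 1 with simplices:

  0-simplices (3): [0], [1], [2]
  1-simplices (3): [0,1], [0,2], [1,2]

giving chain groups C_0 ≅ Z^3, C_1 ≅ Z^3.

∂_1: C_1 → C_0 sends each edge [p,q] (with p < q) to q − p. For instance
  ∂[0,1] = [1] − [0].
This gives a 3×3 integer matrix of rank 2; reducing to Smith normal form yields diagonal entries (1,1).

Reading off H_k = ker ∂_k / im ∂_{k+1}:

  H_0: rank C_0 − rank ∂_1 = 3 − 2 = 1, and the invariant factors of ∂_1 are all 1, so H_0 = Z.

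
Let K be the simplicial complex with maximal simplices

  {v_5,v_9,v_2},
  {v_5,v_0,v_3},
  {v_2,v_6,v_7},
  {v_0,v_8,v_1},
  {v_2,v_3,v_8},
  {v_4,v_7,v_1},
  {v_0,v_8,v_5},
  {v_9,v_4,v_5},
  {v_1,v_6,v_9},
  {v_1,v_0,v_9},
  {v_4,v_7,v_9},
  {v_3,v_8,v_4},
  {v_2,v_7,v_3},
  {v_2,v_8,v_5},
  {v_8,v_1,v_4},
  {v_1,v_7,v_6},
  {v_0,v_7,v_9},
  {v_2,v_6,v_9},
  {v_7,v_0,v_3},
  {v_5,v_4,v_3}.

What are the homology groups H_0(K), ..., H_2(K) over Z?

Order the vertices as v_0 < v_1 < v_2 < v_3 < v_4 < v_5 < v_6 < v_7 < v_8 < v_9. Listing each simplex with vertices in this order, K has dimension 2 with simplices:

  0-simplices (10): [v_0], [v_1], [v_2], [v_3], [v_4], [v_5], [v_6], [v_7], [v_8], [v_9]
  1-simplices (30): (30 of them)
  2-simplices (20): (20 of them)

so the chain groups are C_0 ≅ Z^10, C_1 ≅ Z^30, C_2 ≅ Z^20.

∂_1: C_1 → C_0 maps an edge to its endpoints' difference, ∂[p,q] = q − p.
As a 10×30 matrix over Z this has rank 9, with invariant factors (1,1,1,1,1,1,1,1,1).

The boundary map ∂_2: C_2 → C_1 maps a triangle to the signed sum of its edges. For instance
  ∂[v_1,v_6,v_7] = [v_6,v_7] − [v_1,v_7] + [v_1,v_6],
  ∂[v_0,v_1,v_8] = [v_1,v_8] − [v_0,v_8] + [v_0,v_1].
As a 30×20 matrix over Z this has rank 20, with invariant factors (1,1,1,1,1,1,1,1,1,1,1,1,1,1,1,1,1,1,1,2).

Reading off H_k = ker ∂_k / im ∂_{k+1}:

  H_0: rank C_0 − rank ∂_1 = 10 − 9 = 1, and the invariant factors of ∂_1 are all 1, so H_0 ≅ Z.
  H_1: rank ker ∂_1 − rank ∂_2 = (30 − 9) − 20 = 1, and ∂_2 has invariant factor 2 > 1, so H_1 ≅ Z ⊕ Z/2Z.
  H_2: rank ker ∂_2 − rank ∂_3 = (20 − 20) − 0 = 0, and there is no ∂_3, so H_2 ≅ 0.

As a check, the Euler characteristic is 10 − 30 + 20 = 0, which agrees with 1 − 1 + 0 = 0.
(K is a triangulation of the Klein bottle.)

H_0 ≅ Z,  H_1 ≅ Z ⊕ Z/2Z,  H_2 = 0.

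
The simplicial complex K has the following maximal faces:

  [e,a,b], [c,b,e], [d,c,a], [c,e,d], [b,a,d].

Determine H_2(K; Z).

Fix the vertex order a < b < c < d < e and write every simplex with vertices in increasing order. Then dim K = 2 and the simplices of K are:

  0-simplices (5): a, b, c, d, e
  1-simplices (10): ab, ac, ad, ae, bc, bd, be, cd, ce, de
  2-simplices (5): abd, abe, acd, bce, cde

so the chain groups are C_0 ≅ Z^5, C_1 ≅ Z^10, C_2 ≅ Z^5.

The boundary map ∂_1: C_1 → C_0 sends each edge [p,q] (with p < q) to q − p. For instance
  ∂bc = c − b.
As a 5×10 matrix over Z this has rank 4, with invariant factors (1,1,1,1).

The boundary map ∂_2: C_2 → C_1 maps a triangle to the signed sum of its edges. For instance
  ∂cde = de − ce + cd,
  ∂abd = bd − ad + ab.
The resulting 10×5 matrix has rank 5, and its Smith normal form has invariant factors (1,1,1,1,1).

Now H_k = ker ∂_k / im ∂_{k+1}, so:

  H_2: rank ker ∂_2 − rank ∂_3 = (5 − 5) − 0 = 0, and there is no ∂_3, so H_2 = 0.

H_2 = 0.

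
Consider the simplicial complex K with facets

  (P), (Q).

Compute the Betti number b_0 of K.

We work with the vertex ordering P < Q. The simplices of K, each written with vertices in increasing order, are:

  0-simplices (2): P, Q

giving chain groups C_0 ≅ Z^2.

From H_k ≅ ker(∂_k) / im(∂_{k+1}) we obtain:

  H_0: rank C_0 − rank ∂_1 = 2 − 0 = 2, and there is no ∂_1, so H_0 = Z^2.

(K is a triangulation of a set of 2 points.)

Hence the Betti numbers are b_0 = 2.

b_0 = 2.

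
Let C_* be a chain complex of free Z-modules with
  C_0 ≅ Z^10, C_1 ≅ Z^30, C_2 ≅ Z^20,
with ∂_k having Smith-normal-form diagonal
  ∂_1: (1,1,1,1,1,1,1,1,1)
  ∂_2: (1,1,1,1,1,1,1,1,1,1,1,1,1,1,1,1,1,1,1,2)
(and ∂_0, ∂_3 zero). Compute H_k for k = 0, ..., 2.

H_0 ≅ Z,  H_1 ≅ Z ⊕ Z_2,  H_2 = 0.

H_0: b_0 = 10 − 0 − 9 = 1; torsion from ∂_1 factors > 1: none. So H_0 ≅ Z.
H_1: b_1 = 30 − 9 − 20 = 1; torsion from ∂_2 factors > 1: [2]. So H_1 ≅ Z ⊕ Z_2.
H_2: b_2 = 20 − 20 − 0 = 0; torsion from ∂_3 factors > 1: none. So H_2 ≅ 0.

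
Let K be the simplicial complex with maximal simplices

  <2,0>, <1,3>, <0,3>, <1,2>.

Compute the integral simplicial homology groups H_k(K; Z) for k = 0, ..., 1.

H_0 = Z,  H_1 = Z.

Take the total order 0 < 1 < 2 < 3 on the vertex set. Then K (dimension 1) consists of the simplices:

  0-simplices (4): [0], [1], [2], [3]
  1-simplices (4): [0,2], [0,3], [1,2], [1,3]

Hence C_0 ≅ Z^4, C_1 ≅ Z^4.

∂_1: C_1 → C_0 sends each edge [p,q] (with p < q) to q − p. For instance
  ∂[0,2] = [2] − [0].
This gives a 4×4 integer matrix of rank 3; reducing to Smith normal form yields diagonal entries (1,1,1).

From H_k ≅ ker(∂_k) / im(∂_{k+1}) we obtain:

  H_0: rank C_0 − rank ∂_1 = 4 − 3 = 1, and the invariant factors of ∂_1 are all 1, so H_0 = Z.
  H_1: rank ker ∂_1 − rank ∂_2 = (4 − 3) − 0 = 1, and there is no ∂_2, so H_1 = Z.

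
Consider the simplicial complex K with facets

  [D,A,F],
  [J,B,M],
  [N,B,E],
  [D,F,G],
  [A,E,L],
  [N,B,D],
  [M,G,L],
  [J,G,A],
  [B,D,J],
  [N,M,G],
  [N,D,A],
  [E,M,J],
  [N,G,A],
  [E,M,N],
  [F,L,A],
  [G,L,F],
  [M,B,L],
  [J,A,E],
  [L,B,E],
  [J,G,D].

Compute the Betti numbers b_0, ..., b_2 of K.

b_0 = 1, b_1 = 1, b_2 = 0.

Order the vertices as A < B < D < E < F < G < J < L < M < N. Listing each simplex with vertices in this order, K has dimension 2 with simplices:

  0-simplices (10): A, B, D, E, F, G, J, L, M, N
  1-simplices (30): AD, AE, AF, AG, AJ, AL, AN, BD, BE, BJ, BL, BM, BN, DF, DG, DJ, DN, EJ, EL, EM, EN, FG, FL, GJ, GL, GM, GN, JM, LM, MN
  2-simplices (20): ADF, ADN, AEJ, AEL, AFL, AGJ, AGN, BDJ, BDN, BEL, BEN, BJM, BLM, DFG, DGJ, EJM, EMN, FGL, GLM, GMN

giving chain groups C_0 ≅ Z^10, C_1 ≅ Z^30, C_2 ≅ Z^20.

∂_1: C_1 → C_0 sends each edge [p,q] (with p < q) to q − p. For instance
  ∂JM = M − J.
As a 10×30 matrix over Z this has rank 9, with invariant factors (1,1,1,1,1,1,1,1,1).

Boundary ∂_2: C_2 → C_1 maps a triangle to the signed sum of its edges. For instance
  ∂AEL = EL − AL + AE,
  ∂BEN = EN − BN + BE.
As a 30×20 matrix over Z this has rank 20, with invariant factors (1,1,1,1,1,1,1,1,1,1,1,1,1,1,1,1,1,1,1,2).

Reading off H_k = ker ∂_k / im ∂_{k+1}:

  H_0: rank C_0 − rank ∂_1 = 10 − 9 = 1, and the invariant factors of ∂_1 are all 1, so H_0 = Z.
  H_1: rank ker ∂_1 − rank ∂_2 = (30 − 9) − 20 = 1, and ∂_2 has invariant factor 2 > 1, so H_1 = Z ⊕ Z/2Z.
  H_2: rank ker ∂_2 − rank ∂_3 = (20 − 20) − 0 = 0, and there is no ∂_3, so H_2 = 0.

As a check, the Euler characteristic is 10 − 30 + 20 = 0, which agrees with 1 − 1 + 0 = 0.

Hence the Betti numbers are b_0 = 1, b_1 = 1, b_2 = 0.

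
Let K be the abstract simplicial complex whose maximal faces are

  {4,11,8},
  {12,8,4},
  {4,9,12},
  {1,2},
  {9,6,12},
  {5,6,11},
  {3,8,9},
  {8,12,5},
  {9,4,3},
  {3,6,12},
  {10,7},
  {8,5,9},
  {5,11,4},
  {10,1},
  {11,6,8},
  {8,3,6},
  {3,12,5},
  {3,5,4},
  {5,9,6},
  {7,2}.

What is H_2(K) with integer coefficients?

Take the total order 1 < 2 < 3 < 4 < 5 < 6 < 7 < 8 < 9 < 10 < 11 < 12 on the vertex set. Then K (dimension 2) consists of the simplices:

  0-simplices (12): [1], [2], [3], [4], [5], [6], [7], [8], [9], [10], [11], [12]
  1-simplices (28): (28 of them)
  2-simplices (16): [3,4,5], [3,4,9], [3,5,12], [3,6,8], [3,6,12], [3,8,9], [4,5,11], [4,8,11], [4,8,12], [4,9,12], [5,6,9], [5,6,11], [5,8,9], [5,8,12], [6,8,11], [6,9,12]

giving chain groups C_0 ≅ Z^12, C_1 ≅ Z^28, C_2 ≅ Z^16.

The boundary map ∂_1: C_1 → C_0 maps an edge to its endpoints' difference, ∂[p,q] = q − p. For instance
  ∂[7,10] = [10] − [7].
This gives a 12×28 integer matrix of rank 10; reducing to Smith normal form yields diagonal entries (1,1,1,1,1,1,1,1,1,1).

∂_2: C_2 → C_1 maps a triangle to the signed sum of its edges. For instance
  ∂[3,6,12] = [6,12] − [3,12] + [3,6],
  ∂[4,8,12] = [8,12] − [4,12] + [4,8].
As a 28×16 matrix over Z this has rank 15, with invariant factors (1,1,1,1,1,1,1,1,1,1,1,1,1,1,1).

Now H_k = ker ∂_k / im ∂_{k+1}, so:

  H_2: rank ker ∂_2 − rank ∂_3 = (16 − 15) − 0 = 1, and there is no ∂_3, so H_2 ≅ Z.

H_2 = Z.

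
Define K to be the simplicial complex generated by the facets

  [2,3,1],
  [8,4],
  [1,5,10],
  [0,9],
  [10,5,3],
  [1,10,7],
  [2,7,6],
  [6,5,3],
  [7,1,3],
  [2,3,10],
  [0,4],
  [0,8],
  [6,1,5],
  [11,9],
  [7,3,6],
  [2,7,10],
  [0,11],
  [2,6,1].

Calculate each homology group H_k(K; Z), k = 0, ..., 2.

Take the total order 0 < 1 < 2 < 3 < 4 < 5 < 6 < 7 < 8 < 9 < 10 < 11 on the vertex set. Then K (dimension 2) consists of the simplices:

  0-simplices (12): [0], [1], [2], [3], [4], [5], [6], [7], [8], [9], [10], [11]
  1-simplices (24): (24 of them)
  2-simplices (12): [1,2,3], [1,2,6], [1,3,7], [1,5,6], [1,5,10], [1,7,10], [2,3,10], [2,6,7], [2,7,10], [3,5,6], [3,5,10], [3,6,7]

Hence C_0 ≅ Z^12, C_1 ≅ Z^24, C_2 ≅ Z^12.

Boundary ∂_1: C_1 → C_0 is given by ∂[p,q] = [q] − [p].
As a 12×24 matrix over Z this has rank 10, with invariant factors (1,1,1,1,1,1,1,1,1,1).

Boundary ∂_2: C_2 → C_1 sends each 2-simplex [p,q,r] to [q,r] − [p,r] + [p,q]. For instance
  ∂[3,5,6] = [5,6] − [3,6] + [3,5],
  ∂[1,5,10] = [5,10] − [1,10] + [1,5].
As a 24×12 matrix over Z this has rank 12, with invariant factors (1,1,1,1,1,1,1,1,1,1,1,2).

Reading off H_k = ker ∂_k / im ∂_{k+1}:

  H_0: rank C_0 − rank ∂_1 = 12 − 10 = 2, and the invariant factors of ∂_1 are all 1, so H_0 ≅ Z^2.
  H_1: rank ker ∂_1 − rank ∂_2 = (24 − 10) − 12 = 2, and ∂_2 has invariant factor 2 > 1, so H_1 ≅ Z^2 ⊕ Z/2Z.
  H_2: rank ker ∂_2 − rank ∂_3 = (12 − 12) − 0 = 0, and there is no ∂_3, so H_2 ≅ 0.

As a check, the Euler characteristic is 12 − 24 + 12 = 0, which agrees with 2 − 2 + 0 = 0.
(K is a triangulation of the disjoint union of a wedge of 2 circles and the real projective plane RP^2.)

H_0 = Z^2,  H_1 = Z^2 ⊕ Z/2Z,  H_2 = 0.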